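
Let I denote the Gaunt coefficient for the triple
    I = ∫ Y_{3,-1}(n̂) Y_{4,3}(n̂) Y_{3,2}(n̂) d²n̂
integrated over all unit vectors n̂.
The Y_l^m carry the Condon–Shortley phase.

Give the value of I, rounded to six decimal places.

-1 + 3 + 2 = 4 ≠ 0: azimuthal integral kills it; I = 0

0.000000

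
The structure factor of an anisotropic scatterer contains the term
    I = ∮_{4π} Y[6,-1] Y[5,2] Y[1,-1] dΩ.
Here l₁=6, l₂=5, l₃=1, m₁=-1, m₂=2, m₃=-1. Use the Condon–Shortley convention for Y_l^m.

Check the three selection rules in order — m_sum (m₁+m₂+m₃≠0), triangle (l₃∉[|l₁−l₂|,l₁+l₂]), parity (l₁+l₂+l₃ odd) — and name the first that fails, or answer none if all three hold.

none

m₁+m₂+m₃ = -1 + 2 − 1 = 0  ✓
triangle: |6−5|=1 ≤ l₃=1 ≤ 6+5=11  ✓
parity: l₁+l₂+l₃ = 12 is even  ✓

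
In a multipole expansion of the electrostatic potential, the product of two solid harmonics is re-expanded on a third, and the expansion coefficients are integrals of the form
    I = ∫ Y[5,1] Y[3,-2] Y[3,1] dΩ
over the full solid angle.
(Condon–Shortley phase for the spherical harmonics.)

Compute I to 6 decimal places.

0.000000

l₁+l₂+l₃=11 is odd: 3j(l;000)=0 ⇒ I=0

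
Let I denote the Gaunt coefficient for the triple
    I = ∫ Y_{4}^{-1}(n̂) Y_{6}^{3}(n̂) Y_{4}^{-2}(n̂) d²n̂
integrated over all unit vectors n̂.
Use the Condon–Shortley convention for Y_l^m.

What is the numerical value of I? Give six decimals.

Rules hold: Σm=0, L=14 even, 2≤4≤10.
N = 9·13·9 = 1053
Δ = 6!·2!·6!/15! = 1/1261260
Racah Σ t=2..4: t=2:+1/4608 t=3:−1/1296 t=4:+1/4608 = -7/20736
⇒ 3j(4 6 4; 0 0 0)² = 20/1287, sgn -1
Racah Σ t=3..5: t=3:−1/51840 t=4:+1/5760 t=5:−1/11520 = 7/103680
⇒ 3j(4 6 4; -1 3 -2)² = 7/858, sgn +1
4πI² = N·(3j₀)²·(3jₘ)² = 210/1573
I = -1·√(0.133503/4π) = -0.10307192

-0.103072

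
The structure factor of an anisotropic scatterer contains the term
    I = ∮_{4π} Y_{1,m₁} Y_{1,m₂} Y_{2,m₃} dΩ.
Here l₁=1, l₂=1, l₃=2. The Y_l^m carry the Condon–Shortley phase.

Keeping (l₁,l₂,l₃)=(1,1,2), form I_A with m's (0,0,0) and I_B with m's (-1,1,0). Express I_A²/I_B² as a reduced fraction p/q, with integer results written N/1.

Same 1,1,2: normalisation and zero-m 3j drop out of the ratio.
A: Δ: 0! 2! 2! / 5! → 1/30; sum: t=0:+1/1 = 1/1; 3j²(1 1 2; 0 0 0) = Δ·Π!·Σ² = 2/15  (sign +1)
B: Δ: 0! 2! 2! / 5! → 1/30; sum: t=0:+1/4 = 1/4; 3j²(1 1 2; -1 1 0) = Δ·Π!·Σ² = 1/30  (sign +1)
I_A²/I_B² = (2/15)/(1/30) = 4/1

4/1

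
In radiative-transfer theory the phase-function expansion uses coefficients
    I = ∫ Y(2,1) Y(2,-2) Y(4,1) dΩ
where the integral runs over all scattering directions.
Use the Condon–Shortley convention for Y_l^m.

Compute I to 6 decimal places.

m-sum 0 ✓  L=8 even ✓  0≤4≤4 ✓
Π(2lᵢ+1) = 5×5×9 = 225
triangle coeff Δ(2,2,4) = 1/630
Σ_t [0,0]: t=0:+1/16 = 1/16
(3j)²=2/35 [(2 2 4; 0 0 0)], sign=+1
Σ_t [0,0]: t=0:+1/144 = 1/144
(3j)²=1/126 [(2 2 4; 1 -2 1)], sign=-1
⇒ 4πI² = 5/49
I = (-1)√(5/49/(4π)) = -0.09011188

-0.090112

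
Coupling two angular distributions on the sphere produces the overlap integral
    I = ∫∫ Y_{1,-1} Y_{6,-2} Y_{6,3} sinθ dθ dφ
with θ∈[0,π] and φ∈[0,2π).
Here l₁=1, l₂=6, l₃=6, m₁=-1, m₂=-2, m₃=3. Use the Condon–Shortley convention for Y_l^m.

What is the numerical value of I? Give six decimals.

Σlᵢ=13 odd — θ-integrand is odd under cosθ→−cosθ; I=0

0.000000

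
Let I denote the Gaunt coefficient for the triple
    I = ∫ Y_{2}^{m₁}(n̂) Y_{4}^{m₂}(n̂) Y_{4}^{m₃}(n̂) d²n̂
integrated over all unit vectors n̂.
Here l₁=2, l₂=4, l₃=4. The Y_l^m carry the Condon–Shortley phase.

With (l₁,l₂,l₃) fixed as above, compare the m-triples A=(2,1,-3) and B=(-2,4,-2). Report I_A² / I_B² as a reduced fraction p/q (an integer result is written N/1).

Same 2,4,4: normalisation and zero-m 3j drop out of the ratio.
A: Δ: 2! 2! 6! / 11! → 1/13860; sum: t=0:+1/480 = 1/480; 3j²(2 4 4; 2 1 -3) = Δ·Π!·Σ² = 3/110  (sign -1)
B: Δ: 2! 2! 6! / 11! → 1/13860; sum: t=2:+1/2880 = 1/2880; 3j²(2 4 4; -2 4 -2) = Δ·Π!·Σ² = 2/165  (sign +1)
I_A²/I_B² = (3/110)/(2/165) = 9/4

9/4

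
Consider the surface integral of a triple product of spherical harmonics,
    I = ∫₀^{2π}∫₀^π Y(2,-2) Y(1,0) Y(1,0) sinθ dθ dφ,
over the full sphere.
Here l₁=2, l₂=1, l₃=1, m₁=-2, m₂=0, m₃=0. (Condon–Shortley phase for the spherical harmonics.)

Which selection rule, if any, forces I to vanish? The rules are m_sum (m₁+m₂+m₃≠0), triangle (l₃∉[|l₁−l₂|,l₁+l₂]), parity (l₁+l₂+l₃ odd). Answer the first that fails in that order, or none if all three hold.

m₁+m₂+m₃ = -2 + 0 + 0 = -2  ✗
triangle: |2−1|=1 ≤ l₃=1 ≤ 2+1=3
parity: l₁+l₂+l₃ = 4 is even

m_sum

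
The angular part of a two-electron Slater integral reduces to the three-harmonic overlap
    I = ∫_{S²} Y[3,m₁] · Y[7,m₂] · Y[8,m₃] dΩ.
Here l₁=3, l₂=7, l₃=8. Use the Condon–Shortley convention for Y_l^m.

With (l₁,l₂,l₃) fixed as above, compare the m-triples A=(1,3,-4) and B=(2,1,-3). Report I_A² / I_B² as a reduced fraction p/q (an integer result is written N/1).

6241/450

l's match ⇒ only the (l;m) 3-j factors differ between A and B.
A: triangle coeff Δ(3,7,8) = 1/5290740; Σ_t [0,2]: t=0:+1/58060800 t=1:−1/13063680 t=2:+1/46448640 = -79/2090188800; (3j)²=68651/5290740 [(3 7 8; 1 3 -4)], sign=-1
B: triangle coeff Δ(3,7,8) = 1/5290740; Σ_t [0,1]: t=0:+1/11612160 t=1:−1/14515200 = 1/58060800; (3j)²=55/58786 [(3 7 8; 2 1 -3)], sign=-1
I_A²/I_B² = (68651/5290740)/(55/58786) = 6241/450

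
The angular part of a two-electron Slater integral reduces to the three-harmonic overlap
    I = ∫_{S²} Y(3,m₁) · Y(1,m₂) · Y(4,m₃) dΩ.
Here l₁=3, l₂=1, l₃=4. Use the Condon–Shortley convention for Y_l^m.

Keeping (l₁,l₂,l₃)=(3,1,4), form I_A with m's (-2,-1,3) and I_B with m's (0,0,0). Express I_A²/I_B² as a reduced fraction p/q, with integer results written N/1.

Shared (l₁,l₂,l₃)=(3,1,4): N and (l;000)² cancel in I_A²/I_B².
A: Δ = 0!·6!·2!/9! = 1/252; Racah Σ t=0..0: t=0:+1/240 = 1/240; ⇒ 3j(3 1 4; -2 -1 3)² = 1/12, sgn -1
B: Δ = 0!·6!·2!/9! = 1/252; Racah Σ t=0..0: t=0:+1/36 = 1/36; ⇒ 3j(3 1 4; 0 0 0)² = 4/63, sgn +1
I_A²/I_B² = (1/12)/(4/63) = 21/16

21/16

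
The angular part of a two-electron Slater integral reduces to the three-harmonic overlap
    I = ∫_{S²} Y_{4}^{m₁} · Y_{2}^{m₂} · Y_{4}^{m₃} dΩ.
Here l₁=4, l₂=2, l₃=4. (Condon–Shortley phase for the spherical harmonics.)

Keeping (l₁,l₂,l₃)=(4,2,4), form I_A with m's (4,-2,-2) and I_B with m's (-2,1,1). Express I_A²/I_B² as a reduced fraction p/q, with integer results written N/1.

56/81

Same 4,2,4: normalisation and zero-m 3j drop out of the ratio.
A: Δ: 2! 6! 2! / 11! → 1/13860; sum: t=0:+1/2880 = 1/2880; 3j²(4 2 4; 4 -2 -2) = Δ·Π!·Σ² = 2/165  (sign +1)
B: Δ: 2! 6! 2! / 11! → 1/13860; sum: t=1:−1/240 t=2:+1/96 = 1/160; 3j²(4 2 4; -2 1 1) = Δ·Π!·Σ² = 27/1540  (sign -1)
I_A²/I_B² = (2/165)/(27/1540) = 56/81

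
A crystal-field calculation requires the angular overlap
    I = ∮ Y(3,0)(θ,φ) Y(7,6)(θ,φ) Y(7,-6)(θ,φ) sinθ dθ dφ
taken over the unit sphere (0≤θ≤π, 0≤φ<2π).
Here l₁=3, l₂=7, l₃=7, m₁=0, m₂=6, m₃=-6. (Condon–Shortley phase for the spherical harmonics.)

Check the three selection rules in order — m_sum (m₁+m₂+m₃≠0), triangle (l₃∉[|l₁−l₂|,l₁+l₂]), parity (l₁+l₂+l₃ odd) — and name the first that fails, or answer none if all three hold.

parity

m₁+m₂+m₃ = 0 + 6 − 6 = 0  ✓
triangle: |3−7|=4 ≤ l₃=7 ≤ 3+7=10  ✓
parity: l₁+l₂+l₃ = 17 is odd  ✗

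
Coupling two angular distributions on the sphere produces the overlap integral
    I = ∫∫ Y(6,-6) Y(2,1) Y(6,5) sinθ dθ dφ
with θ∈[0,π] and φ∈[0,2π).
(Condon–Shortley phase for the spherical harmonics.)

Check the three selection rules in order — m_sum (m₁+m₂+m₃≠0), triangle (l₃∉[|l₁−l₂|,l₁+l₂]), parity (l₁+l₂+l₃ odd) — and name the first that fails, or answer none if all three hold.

azimuthal sum: -6 + 1 + 5 = 0  ✓
4 ≤ 6 ≤ 8 (triangle on l)  ✓
L = 6 + 2 + 6 = 14 (even)  ✓

none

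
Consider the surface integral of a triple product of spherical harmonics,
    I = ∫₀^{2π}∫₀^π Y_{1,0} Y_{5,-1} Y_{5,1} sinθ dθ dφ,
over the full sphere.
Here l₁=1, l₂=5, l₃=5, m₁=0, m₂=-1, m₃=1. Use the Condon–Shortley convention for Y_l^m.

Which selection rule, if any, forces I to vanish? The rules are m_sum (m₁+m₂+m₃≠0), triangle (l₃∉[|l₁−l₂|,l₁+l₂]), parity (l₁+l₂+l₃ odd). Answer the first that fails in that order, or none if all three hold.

azimuthal sum: 0 − 1 + 1 = 0  ✓
4 ≤ 5 ≤ 6 (triangle on l)  ✓
L = 1 + 5 + 5 = 11 (odd)  ✗

parity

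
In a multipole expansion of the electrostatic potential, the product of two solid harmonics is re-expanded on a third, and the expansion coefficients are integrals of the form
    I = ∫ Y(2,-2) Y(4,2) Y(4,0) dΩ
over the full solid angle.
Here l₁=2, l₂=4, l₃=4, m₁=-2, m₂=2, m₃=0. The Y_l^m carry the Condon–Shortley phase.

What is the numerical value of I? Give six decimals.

m-sum 0 ✓  L=10 even ✓  2≤4≤6 ✓
Π(2lᵢ+1) = 5×9×9 = 405
triangle coeff Δ(2,4,4) = 1/13860
Σ_t [0,2]: t=0:+1/192 t=1:−1/36 t=2:+1/192 = -5/288
(3j)²=20/693 [(2 4 4; 0 0 0)], sign=-1
Σ_t [2,2]: t=2:+1/192 = 1/192
(3j)²=3/77 [(2 4 4; -2 2 0)], sign=+1
⇒ 4πI² = 2700/5929
I = (-1)√(2700/5929/(4π)) = -0.19036462

-0.190365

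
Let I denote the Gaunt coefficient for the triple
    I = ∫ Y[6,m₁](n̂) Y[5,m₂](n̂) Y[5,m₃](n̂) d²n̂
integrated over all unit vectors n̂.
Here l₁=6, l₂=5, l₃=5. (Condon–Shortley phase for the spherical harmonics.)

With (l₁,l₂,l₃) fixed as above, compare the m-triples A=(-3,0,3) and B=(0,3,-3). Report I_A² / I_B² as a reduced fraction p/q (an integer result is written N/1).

1875/841

Shared (l₁,l₂,l₃)=(6,5,5): N and (l;000)² cancel in I_A²/I_B².
A: Δ = 6!·6!·4!/17! = 1/28588560; Racah Σ t=3..5: t=3:−1/103680 t=4:+1/34560 t=5:−1/138240 = 1/82944; ⇒ 3j(6 5 5; -3 0 3)² = 125/9724, sgn +1
B: Δ = 6!·6!·4!/17! = 1/28588560; Racah Σ t=4..6: t=4:+1/55296 t=5:−1/86400 t=6:+1/2073600 = 29/4147200; ⇒ 3j(6 5 5; 0 3 -3)² = 841/145860, sgn +1
I_A²/I_B² = (125/9724)/(841/145860) = 1875/841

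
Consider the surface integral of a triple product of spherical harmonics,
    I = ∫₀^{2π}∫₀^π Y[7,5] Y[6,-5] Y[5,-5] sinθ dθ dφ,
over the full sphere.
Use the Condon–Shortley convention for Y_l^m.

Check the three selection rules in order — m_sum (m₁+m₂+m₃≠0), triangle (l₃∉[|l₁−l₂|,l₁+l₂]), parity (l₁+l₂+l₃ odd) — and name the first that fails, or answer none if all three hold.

azimuthal sum: 5 − 5 − 5 = -5  ✗
1 ≤ 5 ≤ 13 (triangle on l)
L = 7 + 6 + 5 = 18 (even)

m_sum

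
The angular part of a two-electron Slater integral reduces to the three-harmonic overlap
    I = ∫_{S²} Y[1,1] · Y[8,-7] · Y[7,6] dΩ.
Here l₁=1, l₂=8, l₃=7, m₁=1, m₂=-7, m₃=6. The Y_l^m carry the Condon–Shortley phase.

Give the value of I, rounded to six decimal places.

-0.313531

Rules hold: Σm=0, L=16 even, 7≤7≤9.
N = 3·17·15 = 765
Δ = 2!·0!·14!/17! = 1/2040
Racah Σ t=1..1: t=1:−1/25401600 = -1/25401600
⇒ 3j(1 8 7; 0 0 0)² = 8/255, sgn +1
Racah Σ t=0..0: t=0:+1/12454041600 = 1/12454041600
⇒ 3j(1 8 7; 1 -7 6)² = 7/136, sgn -1
4πI² = N·(3j₀)²·(3jₘ)² = 21/17
I = -1·√(1.23529/4π) = -0.31353083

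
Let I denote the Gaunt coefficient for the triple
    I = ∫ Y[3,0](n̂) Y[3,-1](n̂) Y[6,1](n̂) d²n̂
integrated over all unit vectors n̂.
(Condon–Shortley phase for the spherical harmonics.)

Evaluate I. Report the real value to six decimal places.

Checks pass: Σm=0; 12 even; l₃=6∈[0,6].
(2·3+1)(2·3+1)(2·6+1) = 637
Δ: 0! 6! 6! / 13! → 1/12012
sum: t=0:+1/1296 = 1/1296
3j²(3 3 6; 0 0 0) = Δ·Π!·Σ² = 100/3003  (sign +1)
sum: t=0:+1/1728 = 1/1728
3j²(3 3 6; 0 -1 1) = Δ·Π!·Σ² = 25/858  (sign -1)
combine: 4πI² = 637·100/3003·25/858 = 8750/14157
take √, sign -1: I = -0.22177545

-0.221775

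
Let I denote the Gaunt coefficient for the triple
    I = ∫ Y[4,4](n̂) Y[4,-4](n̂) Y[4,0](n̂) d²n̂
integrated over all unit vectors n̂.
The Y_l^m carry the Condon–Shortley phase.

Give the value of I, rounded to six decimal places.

Rules hold: Σm=0, L=12 even, 0≤4≤8.
N = 9·9·9 = 729
Δ = 4!·4!·4!/13! = 1/450450
Racah Σ t=0..4: t=0:+1/13824 t=1:−1/216 t=2:+1/64 t=3:−1/216 t=4:+1/13824 = 5/768
⇒ 3j(4 4 4; 0 0 0)² = 18/1001, sgn +1
Racah Σ t=0..0: t=0:+1/13824 = 1/13824
⇒ 3j(4 4 4; 4 -4 0)² = 14/1287, sgn +1
4πI² = N·(3j₀)²·(3jₘ)² = 2916/20449
I = +1·√(0.142599/4π) = 0.10652531

0.106525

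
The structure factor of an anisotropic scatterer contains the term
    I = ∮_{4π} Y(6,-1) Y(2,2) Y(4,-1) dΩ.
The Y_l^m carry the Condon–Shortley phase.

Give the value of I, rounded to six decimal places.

-0.094091

Checks pass: Σm=0; 12 even; l₃=4∈[4,8].
(2·6+1)(2·2+1)(2·4+1) = 585
Δ: 4! 8! 0! / 13! → 1/6435
sum: t=2:+1/2304 = 1/2304
3j²(6 2 4; 0 0 0) = Δ·Π!·Σ² = 5/143  (sign +1)
sum: t=4:+1/17280 = 1/17280
3j²(6 2 4; -1 2 -1) = Δ·Π!·Σ² = 7/1287  (sign -1)
combine: 4πI² = 585·5/143·7/1287 = 175/1573
take √, sign -1: I = -0.09409136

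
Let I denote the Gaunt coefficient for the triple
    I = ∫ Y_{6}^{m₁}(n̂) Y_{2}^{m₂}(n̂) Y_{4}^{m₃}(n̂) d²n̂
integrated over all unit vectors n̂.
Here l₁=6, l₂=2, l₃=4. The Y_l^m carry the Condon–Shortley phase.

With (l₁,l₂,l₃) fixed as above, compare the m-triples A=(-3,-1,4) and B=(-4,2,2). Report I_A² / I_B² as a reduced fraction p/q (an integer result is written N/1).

3/70

Same 6,2,4: normalisation and zero-m 3j drop out of the ratio.
A: Δ: 4! 8! 0! / 13! → 1/6435; sum: t=1:−1/241920 = -1/241920; 3j²(6 2 4; -3 -1 4) = Δ·Π!·Σ² = 1/715  (sign -1)
B: Δ: 4! 8! 0! / 13! → 1/6435; sum: t=4:+1/34560 = 1/34560; 3j²(6 2 4; -4 2 2) = Δ·Π!·Σ² = 14/429  (sign +1)
I_A²/I_B² = (1/715)/(14/429) = 3/70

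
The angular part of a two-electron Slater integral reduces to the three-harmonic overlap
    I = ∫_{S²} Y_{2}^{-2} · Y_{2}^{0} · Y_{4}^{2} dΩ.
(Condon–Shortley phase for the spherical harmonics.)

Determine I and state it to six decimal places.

Rules hold: Σm=0, L=8 even, 0≤4≤4.
N = 5·5·9 = 225
Δ = 0!·4!·4!/9! = 1/630
Racah Σ t=0..0: t=0:+1/16 = 1/16
⇒ 3j(2 2 4; 0 0 0)² = 2/35, sgn +1
Racah Σ t=0..0: t=0:+1/96 = 1/96
⇒ 3j(2 2 4; -2 0 2)² = 1/42, sgn +1
4πI² = N·(3j₀)²·(3jₘ)² = 15/49
I = +1·√(0.306122/4π) = 0.15607835

0.156078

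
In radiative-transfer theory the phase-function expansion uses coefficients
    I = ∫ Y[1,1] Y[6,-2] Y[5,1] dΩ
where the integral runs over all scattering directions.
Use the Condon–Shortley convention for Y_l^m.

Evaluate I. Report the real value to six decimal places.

0.216205

Rules hold: Σm=0, L=12 even, 5≤5≤7.
N = 3·13·11 = 429
Δ = 2!·0!·10!/13! = 1/858
Racah Σ t=1..1: t=1:−1/14400 = -1/14400
⇒ 3j(1 6 5; 0 0 0)² = 6/143, sgn +1
Racah Σ t=0..0: t=0:+1/34560 = 1/34560
⇒ 3j(1 6 5; 1 -2 1)² = 14/429, sgn +1
4πI² = N·(3j₀)²·(3jₘ)² = 84/143
I = +1·√(0.587413/4π) = 0.21620548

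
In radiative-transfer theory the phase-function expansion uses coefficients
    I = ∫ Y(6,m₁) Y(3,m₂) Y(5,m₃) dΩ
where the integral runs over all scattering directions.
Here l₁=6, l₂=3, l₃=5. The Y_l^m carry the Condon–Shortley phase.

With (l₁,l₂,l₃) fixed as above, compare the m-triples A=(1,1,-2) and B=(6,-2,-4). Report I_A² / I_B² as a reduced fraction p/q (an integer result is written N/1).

Same 6,3,5: normalisation and zero-m 3j drop out of the ratio.
A: Δ: 4! 8! 2! / 15! → 1/675675; sum: t=2:+1/5760 t=3:−1/8640 t=4:+1/241920 = 1/16128; 3j²(6 3 5; 1 1 -2) = Δ·Π!·Σ² = 5/1001  (sign -1)
B: Δ: 4! 8! 2! / 15! → 1/675675; sum: t=0:+1/967680 = 1/967680; 3j²(6 3 5; 6 -2 -4) = Δ·Π!·Σ² = 3/91  (sign -1)
I_A²/I_B² = (5/1001)/(3/91) = 5/33

5/33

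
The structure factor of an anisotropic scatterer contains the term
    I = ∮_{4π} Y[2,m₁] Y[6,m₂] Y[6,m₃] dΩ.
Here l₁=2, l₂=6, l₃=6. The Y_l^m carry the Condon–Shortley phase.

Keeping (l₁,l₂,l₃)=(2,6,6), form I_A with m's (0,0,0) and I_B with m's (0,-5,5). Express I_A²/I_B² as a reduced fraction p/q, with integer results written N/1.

196/121

Shared (l₁,l₂,l₃)=(2,6,6): N and (l;000)² cancel in I_A²/I_B².
A: Δ = 2!·2!·10!/15! = 1/90090; Racah Σ t=0..2: t=0:+1/69120 t=1:−1/14400 t=2:+1/69120 = -7/172800; ⇒ 3j(2 6 6; 0 0 0)² = 14/715, sgn -1
B: Δ = 2!·2!·10!/15! = 1/90090; Racah Σ t=0..1: t=0:+1/1451520 t=1:−1/3628800 = 1/2419200; ⇒ 3j(2 6 6; 0 -5 5)² = 11/910, sgn -1
I_A²/I_B² = (14/715)/(11/910) = 196/121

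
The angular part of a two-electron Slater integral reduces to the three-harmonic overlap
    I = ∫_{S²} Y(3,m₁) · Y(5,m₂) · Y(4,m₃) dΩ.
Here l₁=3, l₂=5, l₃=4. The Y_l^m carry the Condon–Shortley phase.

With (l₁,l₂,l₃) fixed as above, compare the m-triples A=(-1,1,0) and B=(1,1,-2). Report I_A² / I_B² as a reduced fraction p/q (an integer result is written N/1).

Shared (l₁,l₂,l₃)=(3,5,4): N and (l;000)² cancel in I_A²/I_B².
A: Δ = 4!·2!·6!/13! = 1/180180; Racah Σ t=2..4: t=2:+1/384 t=3:−1/216 t=4:+1/2304 = -11/6912; ⇒ 3j(3 5 4; -1 1 0)² = 11/1638, sgn -1
B: Δ = 4!·2!·6!/13! = 1/180180; Racah Σ t=0..2: t=0:+1/34560 t=1:−1/720 t=2:+1/384 = 43/34560; ⇒ 3j(3 5 4; 1 1 -2)² = 1849/180180, sgn +1
I_A²/I_B² = (11/1638)/(1849/180180) = 1210/1849

1210/1849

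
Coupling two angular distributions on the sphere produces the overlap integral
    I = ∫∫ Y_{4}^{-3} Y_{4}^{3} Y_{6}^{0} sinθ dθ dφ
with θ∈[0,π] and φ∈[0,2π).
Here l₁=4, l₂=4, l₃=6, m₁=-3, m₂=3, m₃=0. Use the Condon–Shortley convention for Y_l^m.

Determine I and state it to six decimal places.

-0.120915

Rules hold: Σm=0, L=14 even, 0≤6≤8.
N = 9·9·13 = 1053
Δ = 2!·6!·6!/15! = 1/1261260
Racah Σ t=0..2: t=0:+1/4608 t=1:−1/1296 t=2:+1/4608 = -7/20736
⇒ 3j(4 4 6; 0 0 0)² = 20/1287, sgn -1
Racah Σ t=1..2: t=1:−1/518400 t=2:+1/28800 = 17/518400
⇒ 3j(4 4 6; -3 3 0)² = 289/25740, sgn +1
4πI² = N·(3j₀)²·(3jₘ)² = 289/1573
I = -1·√(0.183725/4π) = -0.12091485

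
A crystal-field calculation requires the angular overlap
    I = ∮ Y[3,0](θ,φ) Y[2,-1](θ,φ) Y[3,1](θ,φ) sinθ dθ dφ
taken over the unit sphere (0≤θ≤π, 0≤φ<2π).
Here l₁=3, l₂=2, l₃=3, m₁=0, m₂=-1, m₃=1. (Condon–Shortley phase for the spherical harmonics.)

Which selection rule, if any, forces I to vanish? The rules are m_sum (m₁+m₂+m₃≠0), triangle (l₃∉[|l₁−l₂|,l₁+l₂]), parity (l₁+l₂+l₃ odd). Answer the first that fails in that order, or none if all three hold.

none

azimuthal sum: 0 − 1 + 1 = 0  ✓
1 ≤ 3 ≤ 5 (triangle on l)  ✓
L = 3 + 2 + 3 = 8 (even)  ✓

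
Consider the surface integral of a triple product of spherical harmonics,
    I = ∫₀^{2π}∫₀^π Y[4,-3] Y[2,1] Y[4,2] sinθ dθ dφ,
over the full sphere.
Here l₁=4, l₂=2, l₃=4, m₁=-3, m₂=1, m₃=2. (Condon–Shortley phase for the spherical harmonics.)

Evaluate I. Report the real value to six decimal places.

m-sum 0 ✓  L=10 even ✓  2≤4≤6 ✓
Π(2lᵢ+1) = 9×5×9 = 405
triangle coeff Δ(4,2,4) = 1/13860
Σ_t [0,2]: t=0:+1/192 t=1:−1/36 t=2:+1/192 = -5/288
(3j)²=20/693 [(4 2 4; 0 0 0)], sign=-1
Σ_t [1,2]: t=1:−1/1440 t=2:+1/240 = 1/288
(3j)²=5/132 [(4 2 4; -3 1 2)], sign=+1
⇒ 4πI² = 375/847
I = (-1)√(375/847/(4π)) = -0.18770204

-0.187702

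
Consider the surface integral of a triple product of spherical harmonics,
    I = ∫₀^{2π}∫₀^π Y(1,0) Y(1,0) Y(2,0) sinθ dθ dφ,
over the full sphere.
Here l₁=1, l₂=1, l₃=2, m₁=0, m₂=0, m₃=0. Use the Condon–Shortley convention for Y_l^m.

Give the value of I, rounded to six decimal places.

0.252313

m-sum 0 ✓  L=4 even ✓  0≤2≤2 ✓
Π(2lᵢ+1) = 3×3×5 = 45
triangle coeff Δ(1,1,2) = 1/30
Σ_t [0,0]: t=0:+1/1 = 1/1
(3j)²=2/15 [(1 1 2; 0 0 0)], sign=+1
(m-triple is (0,0,0) — same symbol as above.)
⇒ 4πI² = 4/5
I = (+1)√(4/5/(4π)) = 0.25231325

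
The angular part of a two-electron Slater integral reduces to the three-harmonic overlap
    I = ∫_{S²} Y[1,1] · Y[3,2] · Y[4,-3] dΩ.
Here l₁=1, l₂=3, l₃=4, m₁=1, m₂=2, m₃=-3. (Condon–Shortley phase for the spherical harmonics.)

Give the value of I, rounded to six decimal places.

-0.282095

Rules hold: Σm=0, L=8 even, 2≤4≤4.
N = 3·7·9 = 189
Δ = 0!·2!·6!/9! = 1/252
Racah Σ t=0..0: t=0:+1/36 = 1/36
⇒ 3j(1 3 4; 0 0 0)² = 4/63, sgn +1
Racah Σ t=0..0: t=0:+1/240 = 1/240
⇒ 3j(1 3 4; 1 2 -3)² = 1/12, sgn -1
4πI² = N·(3j₀)²·(3jₘ)² = 1/1
I = -1·√(1/4π) = -0.28209479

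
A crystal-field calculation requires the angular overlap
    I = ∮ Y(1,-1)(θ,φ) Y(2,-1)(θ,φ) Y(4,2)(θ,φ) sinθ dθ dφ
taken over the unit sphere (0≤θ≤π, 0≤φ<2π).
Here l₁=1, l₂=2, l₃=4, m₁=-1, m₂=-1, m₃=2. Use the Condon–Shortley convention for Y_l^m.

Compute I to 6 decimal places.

triangle: need 1≤l₃≤3, have 4; I=0

0.000000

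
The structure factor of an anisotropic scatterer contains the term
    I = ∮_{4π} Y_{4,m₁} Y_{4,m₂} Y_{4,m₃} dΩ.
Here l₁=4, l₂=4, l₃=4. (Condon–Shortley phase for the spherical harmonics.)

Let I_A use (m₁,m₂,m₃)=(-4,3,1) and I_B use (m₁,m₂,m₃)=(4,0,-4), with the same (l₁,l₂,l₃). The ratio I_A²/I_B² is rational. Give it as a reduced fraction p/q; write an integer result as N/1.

l's match ⇒ only the (l;m) 3-j factors differ between A and B.
A: triangle coeff Δ(4,4,4) = 1/450450; Σ_t [4,4]: t=4:+1/3456 = 1/3456; (3j)²=35/1287 [(4 4 4; -4 3 1)], sign=-1
B: triangle coeff Δ(4,4,4) = 1/450450; Σ_t [0,0]: t=0:+1/13824 = 1/13824; (3j)²=14/1287 [(4 4 4; 4 0 -4)], sign=+1
I_A²/I_B² = (35/1287)/(14/1287) = 5/2

5/2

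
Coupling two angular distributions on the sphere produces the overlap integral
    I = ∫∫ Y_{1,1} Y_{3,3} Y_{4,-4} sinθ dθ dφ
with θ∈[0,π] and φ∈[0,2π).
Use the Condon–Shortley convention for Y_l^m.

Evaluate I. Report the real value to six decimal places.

0.325735

Rules hold: Σm=0, L=8 even, 2≤4≤4.
N = 3·7·9 = 189
Δ = 0!·2!·6!/9! = 1/252
Racah Σ t=0..0: t=0:+1/36 = 1/36
⇒ 3j(1 3 4; 0 0 0)² = 4/63, sgn +1
Racah Σ t=0..0: t=0:+1/1440 = 1/1440
⇒ 3j(1 3 4; 1 3 -4)² = 1/9, sgn +1
4πI² = N·(3j₀)²·(3jₘ)² = 4/3
I = +1·√(1.33333/4π) = 0.32573501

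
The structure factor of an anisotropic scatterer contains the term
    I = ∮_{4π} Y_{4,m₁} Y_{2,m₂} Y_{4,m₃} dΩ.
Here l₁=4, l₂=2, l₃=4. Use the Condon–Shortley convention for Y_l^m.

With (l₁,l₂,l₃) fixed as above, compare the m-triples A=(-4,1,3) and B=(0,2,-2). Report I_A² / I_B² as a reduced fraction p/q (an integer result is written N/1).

Shared (l₁,l₂,l₃)=(4,2,4): N and (l;000)² cancel in I_A²/I_B².
A: Δ = 2!·6!·2!/11! = 1/13860; Racah Σ t=2..2: t=2:+1/1440 = 1/1440; ⇒ 3j(4 2 4; -4 1 3)² = 7/165, sgn -1
B: Δ = 2!·6!·2!/11! = 1/13860; Racah Σ t=2..2: t=2:+1/192 = 1/192; ⇒ 3j(4 2 4; 0 2 -2)² = 3/77, sgn +1
I_A²/I_B² = (7/165)/(3/77) = 49/45

49/45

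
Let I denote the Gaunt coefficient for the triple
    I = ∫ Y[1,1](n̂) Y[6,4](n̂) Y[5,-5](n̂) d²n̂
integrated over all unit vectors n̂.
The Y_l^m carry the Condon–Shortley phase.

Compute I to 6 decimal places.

0.040859

m-sum 0 ✓  L=12 even ✓  5≤5≤7 ✓
Π(2lᵢ+1) = 3×13×11 = 429
triangle coeff Δ(1,6,5) = 1/858
Σ_t [1,1]: t=1:−1/14400 = -1/14400
(3j)²=6/143 [(1 6 5; 0 0 0)], sign=+1
Σ_t [0,0]: t=0:+1/7257600 = 1/7257600
(3j)²=1/858 [(1 6 5; 1 4 -5)], sign=+1
⇒ 4πI² = 3/143
I = (+1)√(3/143/(4π)) = 0.04085899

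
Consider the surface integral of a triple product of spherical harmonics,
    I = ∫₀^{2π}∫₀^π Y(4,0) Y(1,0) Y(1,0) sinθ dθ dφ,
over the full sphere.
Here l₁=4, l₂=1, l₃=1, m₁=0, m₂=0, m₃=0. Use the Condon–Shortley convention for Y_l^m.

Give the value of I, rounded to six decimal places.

0.000000

l₃=1 ∉ [3,5] — triangle fails ⇒ I = 0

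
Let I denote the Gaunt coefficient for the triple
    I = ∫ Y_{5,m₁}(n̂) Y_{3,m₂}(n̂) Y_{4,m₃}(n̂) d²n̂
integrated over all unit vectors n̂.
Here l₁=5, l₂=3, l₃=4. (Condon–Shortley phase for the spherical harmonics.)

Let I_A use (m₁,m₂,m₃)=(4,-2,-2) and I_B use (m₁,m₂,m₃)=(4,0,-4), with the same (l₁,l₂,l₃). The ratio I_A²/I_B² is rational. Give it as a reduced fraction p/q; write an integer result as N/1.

10/21

Shared (l₁,l₂,l₃)=(5,3,4): N and (l;000)² cancel in I_A²/I_B².
A: Δ = 4!·6!·2!/13! = 1/180180; Racah Σ t=0..1: t=0:+1/2880 t=1:−1/8640 = 1/4320; ⇒ 3j(5 3 4; 4 -2 -2)² = 8/429, sgn +1
B: Δ = 4!·6!·2!/13! = 1/180180; Racah Σ t=1..1: t=1:−1/8640 = -1/8640; ⇒ 3j(5 3 4; 4 0 -4)² = 28/715, sgn -1
I_A²/I_B² = (8/429)/(28/715) = 10/21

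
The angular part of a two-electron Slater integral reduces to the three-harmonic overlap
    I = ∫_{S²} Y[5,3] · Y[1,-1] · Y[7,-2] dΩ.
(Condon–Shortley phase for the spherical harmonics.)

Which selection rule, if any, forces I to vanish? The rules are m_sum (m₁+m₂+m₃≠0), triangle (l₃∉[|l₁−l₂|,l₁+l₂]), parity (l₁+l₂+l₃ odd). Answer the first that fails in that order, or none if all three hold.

Σmᵢ = 0  ✓
l₃∈[|l₁−l₂|,l₁+l₂]=[4,6], have l₃=7  ✗
Σlᵢ = 13 ⇒ odd

triangle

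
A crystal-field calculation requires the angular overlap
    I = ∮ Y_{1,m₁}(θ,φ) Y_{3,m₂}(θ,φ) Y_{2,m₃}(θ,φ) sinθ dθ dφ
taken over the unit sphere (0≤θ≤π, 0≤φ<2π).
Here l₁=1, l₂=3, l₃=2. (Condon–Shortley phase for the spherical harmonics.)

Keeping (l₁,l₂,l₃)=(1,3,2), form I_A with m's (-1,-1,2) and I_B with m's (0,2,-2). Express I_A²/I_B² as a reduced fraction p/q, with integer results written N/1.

1/5

l's match ⇒ only the (l;m) 3-j factors differ between A and B.
A: triangle coeff Δ(1,3,2) = 1/105; Σ_t [2,2]: t=2:+1/48 = 1/48; (3j)²=1/105 [(1 3 2; -1 -1 2)], sign=+1
B: triangle coeff Δ(1,3,2) = 1/105; Σ_t [1,1]: t=1:−1/24 = -1/24; (3j)²=1/21 [(1 3 2; 0 2 -2)], sign=-1
I_A²/I_B² = (1/105)/(1/21) = 1/5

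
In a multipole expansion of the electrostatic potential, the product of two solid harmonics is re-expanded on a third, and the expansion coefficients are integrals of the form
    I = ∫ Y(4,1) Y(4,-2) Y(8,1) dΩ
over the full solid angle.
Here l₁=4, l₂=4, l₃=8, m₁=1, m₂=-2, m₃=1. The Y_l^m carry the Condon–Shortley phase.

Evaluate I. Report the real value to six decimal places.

Rules hold: Σm=0, L=16 even, 0≤8≤8.
N = 9·9·17 = 1377
Δ = 0!·8!·8!/17! = 1/218790
Racah Σ t=0..0: t=0:+1/331776 = 1/331776
⇒ 3j(4 4 8; 0 0 0)² = 490/21879, sgn +1
Racah Σ t=0..0: t=0:+1/1036800 = 1/1036800
⇒ 3j(4 4 8; 1 -2 1)² = 98/12155, sgn -1
4πI² = N·(3j₀)²·(3jₘ)² = 86436/347633
I = -1·√(0.248642/4π) = -0.14066366

-0.140664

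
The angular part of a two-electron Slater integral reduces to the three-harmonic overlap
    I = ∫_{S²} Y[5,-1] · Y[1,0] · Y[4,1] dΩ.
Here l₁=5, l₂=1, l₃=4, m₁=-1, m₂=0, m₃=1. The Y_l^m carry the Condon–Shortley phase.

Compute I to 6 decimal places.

Rules hold: Σm=0, L=10 even, 4≤4≤6.
N = 11·3·9 = 297
Δ = 2!·8!·0!/11! = 1/495
Racah Σ t=1..1: t=1:−1/576 = -1/576
⇒ 3j(5 1 4; 0 0 0)² = 5/99, sgn -1
Racah Σ t=1..1: t=1:−1/720 = -1/720
⇒ 3j(5 1 4; -1 0 1)² = 8/165, sgn +1
4πI² = N·(3j₀)²·(3jₘ)² = 8/11
I = -1·√(0.727273/4π) = -0.24057125

-0.240571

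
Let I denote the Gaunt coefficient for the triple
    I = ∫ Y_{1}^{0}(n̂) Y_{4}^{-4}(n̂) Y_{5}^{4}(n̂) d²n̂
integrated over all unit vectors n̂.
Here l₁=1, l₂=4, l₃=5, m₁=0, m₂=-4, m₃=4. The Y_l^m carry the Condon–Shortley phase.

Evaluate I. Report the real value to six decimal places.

Rules hold: Σm=0, L=10 even, 3≤5≤5.
N = 3·9·11 = 297
Δ = 0!·2!·8!/11! = 1/495
Racah Σ t=0..0: t=0:+1/576 = 1/576
⇒ 3j(1 4 5; 0 0 0)² = 5/99, sgn -1
Racah Σ t=0..0: t=0:+1/40320 = 1/40320
⇒ 3j(1 4 5; 0 -4 4)² = 1/55, sgn -1
4πI² = N·(3j₀)²·(3jₘ)² = 3/11
I = +1·√(0.272727/4π) = 0.14731920

0.147319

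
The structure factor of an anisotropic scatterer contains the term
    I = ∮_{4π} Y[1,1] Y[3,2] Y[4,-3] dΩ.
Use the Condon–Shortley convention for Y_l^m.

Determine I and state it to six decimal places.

Checks pass: Σm=0; 8 even; l₃=4∈[2,4].
(2·1+1)(2·3+1)(2·4+1) = 189
Δ: 0! 2! 6! / 9! → 1/252
sum: t=0:+1/36 = 1/36
3j²(1 3 4; 0 0 0) = Δ·Π!·Σ² = 4/63  (sign +1)
sum: t=0:+1/240 = 1/240
3j²(1 3 4; 1 2 -3) = Δ·Π!·Σ² = 1/12  (sign -1)
combine: 4πI² = 189·4/63·1/12 = 1/1
take √, sign -1: I = -0.28209479

-0.282095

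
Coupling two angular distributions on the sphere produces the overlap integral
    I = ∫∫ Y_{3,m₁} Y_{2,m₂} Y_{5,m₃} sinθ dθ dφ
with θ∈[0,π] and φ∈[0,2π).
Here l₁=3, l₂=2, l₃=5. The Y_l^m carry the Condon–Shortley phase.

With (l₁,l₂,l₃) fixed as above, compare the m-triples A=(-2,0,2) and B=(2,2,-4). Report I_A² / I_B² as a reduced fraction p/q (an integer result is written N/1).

Shared (l₁,l₂,l₃)=(3,2,5): N and (l;000)² cancel in I_A²/I_B².
A: Δ = 0!·6!·4!/11! = 1/2310; Racah Σ t=0..0: t=0:+1/480 = 1/480; ⇒ 3j(3 2 5; -2 0 2)² = 3/110, sgn -1
B: Δ = 0!·6!·4!/11! = 1/2310; Racah Σ t=0..0: t=0:+1/2880 = 1/2880; ⇒ 3j(3 2 5; 2 2 -4)² = 3/55, sgn -1
I_A²/I_B² = (3/110)/(3/55) = 1/2

1/2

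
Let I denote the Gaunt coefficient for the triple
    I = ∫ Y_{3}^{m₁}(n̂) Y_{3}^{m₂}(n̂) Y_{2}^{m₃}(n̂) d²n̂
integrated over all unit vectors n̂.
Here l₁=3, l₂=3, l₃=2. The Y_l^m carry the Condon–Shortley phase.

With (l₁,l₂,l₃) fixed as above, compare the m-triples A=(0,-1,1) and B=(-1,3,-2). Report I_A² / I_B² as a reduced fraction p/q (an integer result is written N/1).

1/5

l's match ⇒ only the (l;m) 3-j factors differ between A and B.
A: triangle coeff Δ(3,3,2) = 1/3780; Σ_t [1,2]: t=1:−1/12 t=2:+1/8 = 1/24; (3j)²=1/210 [(3 3 2; 0 -1 1)], sign=-1
B: triangle coeff Δ(3,3,2) = 1/3780; Σ_t [4,4]: t=4:+1/96 = 1/96; (3j)²=1/42 [(3 3 2; -1 3 -2)], sign=+1
I_A²/I_B² = (1/210)/(1/42) = 1/5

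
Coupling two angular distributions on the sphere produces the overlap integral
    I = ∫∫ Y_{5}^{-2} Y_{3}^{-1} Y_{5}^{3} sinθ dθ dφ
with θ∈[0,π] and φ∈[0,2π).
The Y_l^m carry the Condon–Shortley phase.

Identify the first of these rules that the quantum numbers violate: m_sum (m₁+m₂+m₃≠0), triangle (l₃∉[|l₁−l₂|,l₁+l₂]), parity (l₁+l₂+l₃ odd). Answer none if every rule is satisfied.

m₁+m₂+m₃ = -2 − 1 + 3 = 0  ✓
triangle: |5−3|=2 ≤ l₃=5 ≤ 5+3=8  ✓
parity: l₁+l₂+l₃ = 13 is odd  ✗

parity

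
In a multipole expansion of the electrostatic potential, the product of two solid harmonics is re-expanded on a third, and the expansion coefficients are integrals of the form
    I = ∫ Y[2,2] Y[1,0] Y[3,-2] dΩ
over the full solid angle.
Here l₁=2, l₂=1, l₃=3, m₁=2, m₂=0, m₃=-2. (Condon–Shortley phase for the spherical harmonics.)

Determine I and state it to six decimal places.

0.184674

Rules hold: Σm=0, L=6 even, 1≤3≤3.
N = 5·3·7 = 105
Δ = 0!·4!·2!/7! = 1/105
Racah Σ t=0..0: t=0:+1/4 = 1/4
⇒ 3j(2 1 3; 0 0 0)² = 3/35, sgn -1
Racah Σ t=0..0: t=0:+1/24 = 1/24
⇒ 3j(2 1 3; 2 0 -2)² = 1/21, sgn -1
4πI² = N·(3j₀)²·(3jₘ)² = 3/7
I = +1·√(0.428571/4π) = 0.18467439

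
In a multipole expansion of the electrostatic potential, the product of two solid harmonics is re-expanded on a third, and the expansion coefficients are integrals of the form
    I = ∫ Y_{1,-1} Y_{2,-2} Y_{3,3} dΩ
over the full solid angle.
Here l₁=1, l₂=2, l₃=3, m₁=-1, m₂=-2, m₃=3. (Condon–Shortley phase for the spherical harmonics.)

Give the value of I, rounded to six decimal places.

-0.319865

Rules hold: Σm=0, L=6 even, 1≤3≤3.
N = 3·5·7 = 105
Δ = 0!·2!·4!/7! = 1/105
Racah Σ t=0..0: t=0:+1/4 = 1/4
⇒ 3j(1 2 3; 0 0 0)² = 3/35, sgn -1
Racah Σ t=0..0: t=0:+1/48 = 1/48
⇒ 3j(1 2 3; -1 -2 3)² = 1/7, sgn +1
4πI² = N·(3j₀)²·(3jₘ)² = 9/7
I = -1·√(1.28571/4π) = -0.31986543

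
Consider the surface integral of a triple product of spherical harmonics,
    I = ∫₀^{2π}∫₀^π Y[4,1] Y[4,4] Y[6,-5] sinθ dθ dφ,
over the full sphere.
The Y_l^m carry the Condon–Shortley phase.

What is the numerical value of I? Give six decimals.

Checks pass: Σm=0; 14 even; l₃=6∈[0,8].
(2·4+1)(2·4+1)(2·6+1) = 1053
Δ: 2! 6! 6! / 15! → 1/1261260
sum: t=0:+1/4608 t=1:−1/1296 t=2:+1/4608 = -7/20736
3j²(4 4 6; 0 0 0) = Δ·Π!·Σ² = 20/1287  (sign -1)
sum: t=2:+1/172800 = 1/172800
3j²(4 4 6; 1 4 -5) = Δ·Π!·Σ² = 2/65  (sign -1)
combine: 4πI² = 1053·20/1287·2/65 = 72/143
take √, sign +1: I = 0.20016738

0.200167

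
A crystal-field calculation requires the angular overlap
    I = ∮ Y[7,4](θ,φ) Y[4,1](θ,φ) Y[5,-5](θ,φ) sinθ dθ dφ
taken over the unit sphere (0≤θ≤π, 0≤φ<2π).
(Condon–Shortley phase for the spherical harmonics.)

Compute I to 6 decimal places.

m-sum 0 ✓  L=16 even ✓  3≤5≤11 ✓
Π(2lᵢ+1) = 15×9×11 = 1485
triangle coeff Δ(7,4,5) = 1/6126120
Σ_t [2,4]: t=2:+1/69120 t=3:−1/20736 t=4:+1/69120 = -1/51840
(3j)²=280/21879 [(7 4 5; 0 0 0)], sign=+1
Σ_t [3,3]: t=3:−1/2903040 = -1/2903040
(3j)²=75/6188 [(7 4 5; 4 1 -5)], sign=-1
⇒ 4πI² = 11250/48841
I = (-1)√(11250/48841/(4π)) = -0.13538765

-0.135388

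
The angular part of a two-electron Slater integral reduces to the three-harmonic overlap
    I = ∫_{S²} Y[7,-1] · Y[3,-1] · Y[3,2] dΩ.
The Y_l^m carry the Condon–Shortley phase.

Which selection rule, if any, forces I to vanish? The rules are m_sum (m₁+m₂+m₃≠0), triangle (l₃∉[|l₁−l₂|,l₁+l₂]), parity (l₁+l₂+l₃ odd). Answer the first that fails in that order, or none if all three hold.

Σmᵢ = 0  ✓
l₃∈[|l₁−l₂|,l₁+l₂]=[4,10], have l₃=3  ✗
Σlᵢ = 13 ⇒ odd

triangle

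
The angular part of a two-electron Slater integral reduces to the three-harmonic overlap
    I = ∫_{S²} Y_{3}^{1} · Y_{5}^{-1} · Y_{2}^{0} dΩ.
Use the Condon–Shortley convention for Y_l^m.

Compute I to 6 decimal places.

m-sum 0 ✓  L=10 even ✓  2≤2≤8 ✓
Π(2lᵢ+1) = 7×11×5 = 385
triangle coeff Δ(3,5,2) = 1/2310
Σ_t [3,3]: t=3:−1/144 = -1/144
(3j)²=10/231 [(3 5 2; 0 0 0)], sign=-1
Σ_t [2,2]: t=2:+1/192 = 1/192
(3j)²=3/77 [(3 5 2; 1 -1 0)], sign=+1
⇒ 4πI² = 50/77
I = (-1)√(50/77/(4π)) = -0.22731846

-0.227318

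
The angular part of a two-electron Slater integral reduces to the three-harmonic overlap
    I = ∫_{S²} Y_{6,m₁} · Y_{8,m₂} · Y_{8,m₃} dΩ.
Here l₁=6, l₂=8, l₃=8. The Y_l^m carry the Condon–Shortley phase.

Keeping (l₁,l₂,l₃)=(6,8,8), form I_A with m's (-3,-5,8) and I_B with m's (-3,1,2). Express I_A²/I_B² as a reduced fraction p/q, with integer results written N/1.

Shared (l₁,l₂,l₃)=(6,8,8): N and (l;000)² cancel in I_A²/I_B².
A: Δ = 6!·6!·10!/23! = 1/13742520792; Racah Σ t=3..3: t=3:−1/94058496000 = -1/94058496000; ⇒ 3j(6 8 8; -3 -5 8)² = 104/7429, sgn -1
B: Δ = 6!·6!·10!/23! = 1/13742520792; Racah Σ t=3..6: t=3:−1/447897600 t=4:+1/82944000 t=5:−1/99532800 t=6:+1/783820800 = 11/10450944000; ⇒ 3j(6 8 8; -3 1 2)² = 81/96577, sgn +1
I_A²/I_B² = (104/7429)/(81/96577) = 1352/81

1352/81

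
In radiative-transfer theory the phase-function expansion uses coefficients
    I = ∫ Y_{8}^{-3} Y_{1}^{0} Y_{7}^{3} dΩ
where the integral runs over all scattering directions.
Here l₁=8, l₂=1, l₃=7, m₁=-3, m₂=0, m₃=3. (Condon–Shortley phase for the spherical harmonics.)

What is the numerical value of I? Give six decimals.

Rules hold: Σm=0, L=16 even, 7≤7≤9.
N = 17·3·15 = 765
Δ = 2!·14!·0!/17! = 1/2040
Racah Σ t=1..1: t=1:−1/25401600 = -1/25401600
⇒ 3j(8 1 7; 0 0 0)² = 8/255, sgn +1
Racah Σ t=1..1: t=1:−1/87091200 = -1/87091200
⇒ 3j(8 1 7; -3 0 3)² = 11/408, sgn -1
4πI² = N·(3j₀)²·(3jₘ)² = 11/17
I = -1·√(0.647059/4π) = -0.22691696

-0.226917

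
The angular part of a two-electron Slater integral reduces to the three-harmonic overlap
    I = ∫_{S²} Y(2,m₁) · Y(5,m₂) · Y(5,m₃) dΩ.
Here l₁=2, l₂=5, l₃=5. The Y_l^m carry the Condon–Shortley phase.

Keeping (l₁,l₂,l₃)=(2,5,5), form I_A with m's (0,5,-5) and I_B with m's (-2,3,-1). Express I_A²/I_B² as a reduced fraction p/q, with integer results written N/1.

Shared (l₁,l₂,l₃)=(2,5,5): N and (l;000)² cancel in I_A²/I_B².
A: Δ = 2!·2!·8!/13! = 1/38610; Racah Σ t=2..2: t=2:+1/161280 = 1/161280; ⇒ 3j(2 5 5; 0 5 -5)² = 15/286, sgn +1
B: Δ = 2!·2!·8!/13! = 1/38610; Racah Σ t=2..2: t=2:+1/5760 = 1/5760; ⇒ 3j(2 5 5; -2 3 -1)² = 56/2145, sgn +1
I_A²/I_B² = (15/286)/(56/2145) = 225/112

225/112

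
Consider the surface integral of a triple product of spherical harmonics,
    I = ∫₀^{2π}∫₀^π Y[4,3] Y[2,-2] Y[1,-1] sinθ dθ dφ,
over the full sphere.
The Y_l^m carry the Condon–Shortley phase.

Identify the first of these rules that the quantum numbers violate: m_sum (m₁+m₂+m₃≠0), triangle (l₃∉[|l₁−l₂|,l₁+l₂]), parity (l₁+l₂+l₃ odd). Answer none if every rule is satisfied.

m₁+m₂+m₃ = 3 − 2 − 1 = 0  ✓
triangle: |4−2|=2 ≤ l₃=1 ≤ 4+2=6  ✗
parity: l₁+l₂+l₃ = 7 is odd

triangle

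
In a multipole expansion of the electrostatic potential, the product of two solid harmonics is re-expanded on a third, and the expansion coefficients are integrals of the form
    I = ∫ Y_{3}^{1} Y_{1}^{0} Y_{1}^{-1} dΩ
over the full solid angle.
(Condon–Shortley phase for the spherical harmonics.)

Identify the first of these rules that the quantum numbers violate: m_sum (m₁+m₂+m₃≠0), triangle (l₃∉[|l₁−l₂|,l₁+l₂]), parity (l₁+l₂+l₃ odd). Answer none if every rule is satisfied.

m₁+m₂+m₃ = 1 + 0 − 1 = 0  ✓
triangle: |3−1|=2 ≤ l₃=1 ≤ 3+1=4  ✗
parity: l₁+l₂+l₃ = 5 is odd

triangle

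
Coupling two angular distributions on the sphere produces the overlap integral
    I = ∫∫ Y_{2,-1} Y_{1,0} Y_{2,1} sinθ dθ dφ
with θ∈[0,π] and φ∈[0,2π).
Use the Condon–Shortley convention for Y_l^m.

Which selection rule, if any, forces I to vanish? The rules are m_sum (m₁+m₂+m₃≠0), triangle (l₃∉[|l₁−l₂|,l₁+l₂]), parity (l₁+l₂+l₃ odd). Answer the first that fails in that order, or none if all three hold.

Σmᵢ = 0  ✓
l₃∈[|l₁−l₂|,l₁+l₂]=[1,3], have l₃=2  ✓
Σlᵢ = 5 ⇒ odd  ✗

parity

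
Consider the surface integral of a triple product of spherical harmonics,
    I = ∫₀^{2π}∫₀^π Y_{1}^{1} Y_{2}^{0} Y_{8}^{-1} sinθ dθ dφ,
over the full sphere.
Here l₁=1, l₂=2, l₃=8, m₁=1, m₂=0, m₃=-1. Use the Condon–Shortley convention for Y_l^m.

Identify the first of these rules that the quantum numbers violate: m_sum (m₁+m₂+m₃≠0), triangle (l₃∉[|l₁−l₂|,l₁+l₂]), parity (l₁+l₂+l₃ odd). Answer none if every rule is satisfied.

triangle

m₁+m₂+m₃ = 1 + 0 − 1 = 0  ✓
triangle: |1−2|=1 ≤ l₃=8 ≤ 1+2=3  ✗
parity: l₁+l₂+l₃ = 11 is odd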